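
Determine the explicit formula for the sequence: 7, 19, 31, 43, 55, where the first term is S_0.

Check differences: 19 - 7 = 12
31 - 19 = 12
Common difference d = 12.
First term a = 7.
Formula: S_i = 7 + 12*i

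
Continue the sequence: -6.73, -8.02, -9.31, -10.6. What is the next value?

Differences: -8.02 - -6.73 = -1.29
This is an arithmetic sequence with common difference d = -1.29.
Next term = -10.6 + -1.29 = -11.89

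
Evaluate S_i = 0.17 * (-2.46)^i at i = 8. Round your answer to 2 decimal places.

S_8 = 0.17 * (-2.46)^8 ≈ 0.17 * 1341.1608 ≈ 228.0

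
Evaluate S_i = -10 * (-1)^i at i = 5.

S_5 = -10 * (-1)^5 = -10 * -1 = 10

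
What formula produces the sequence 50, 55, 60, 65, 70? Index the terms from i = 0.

Check differences: 55 - 50 = 5
60 - 55 = 5
Common difference d = 5.
First term a = 50.
Formula: S_i = 50 + 5*i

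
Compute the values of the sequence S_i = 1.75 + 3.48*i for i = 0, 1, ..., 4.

This is an arithmetic sequence.
i=0: S_0 = 1.75 + 3.48*0 = 1.75
i=1: S_1 = 1.75 + 3.48*1 = 5.23
i=2: S_2 = 1.75 + 3.48*2 = 8.71
i=3: S_3 = 1.75 + 3.48*3 = 12.19
i=4: S_4 = 1.75 + 3.48*4 = 15.67
The first 5 terms are: [1.75, 5.23, 8.71, 12.19, 15.67]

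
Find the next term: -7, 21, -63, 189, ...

Ratios: 21 / -7 = -3.0
This is a geometric sequence with common ratio r = -3.
Next term = 189 * -3 = -567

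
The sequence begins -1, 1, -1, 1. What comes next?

Ratios: 1 / -1 = -1.0
This is a geometric sequence with common ratio r = -1.
Next term = 1 * -1 = -1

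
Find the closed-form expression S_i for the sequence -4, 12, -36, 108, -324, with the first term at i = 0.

Check ratios: 12 / -4 = -3.0
Common ratio r = -3.
First term a = -4.
Formula: S_i = -4 * (-3)^i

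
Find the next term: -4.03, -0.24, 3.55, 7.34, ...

Differences: -0.24 - -4.03 = 3.79
This is an arithmetic sequence with common difference d = 3.79.
Next term = 7.34 + 3.79 = 11.13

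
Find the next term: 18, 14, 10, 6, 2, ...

Differences: 14 - 18 = -4
This is an arithmetic sequence with common difference d = -4.
Next term = 2 + -4 = -2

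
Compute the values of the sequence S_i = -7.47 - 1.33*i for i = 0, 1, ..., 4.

This is an arithmetic sequence.
i=0: S_0 = -7.47 + -1.33*0 = -7.47
i=1: S_1 = -7.47 + -1.33*1 = -8.8
i=2: S_2 = -7.47 + -1.33*2 = -10.13
i=3: S_3 = -7.47 + -1.33*3 = -11.46
i=4: S_4 = -7.47 + -1.33*4 = -12.79
The first 5 terms are: [-7.47, -8.8, -10.13, -11.46, -12.79]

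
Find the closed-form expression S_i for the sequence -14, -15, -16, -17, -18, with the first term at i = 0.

Check differences: -15 - -14 = -1
-16 - -15 = -1
Common difference d = -1.
First term a = -14.
Formula: S_i = -14 - 1*i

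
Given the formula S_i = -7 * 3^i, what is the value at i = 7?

S_7 = -7 * 3^7 = -7 * 2187 = -15309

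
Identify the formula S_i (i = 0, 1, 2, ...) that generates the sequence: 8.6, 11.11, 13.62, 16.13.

Check differences: 11.11 - 8.6 = 2.51
13.62 - 11.11 = 2.51
Common difference d = 2.51.
First term a = 8.6.
Formula: S_i = 8.60 + 2.51*i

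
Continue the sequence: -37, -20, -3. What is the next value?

Differences: -20 - -37 = 17
This is an arithmetic sequence with common difference d = 17.
Next term = -3 + 17 = 14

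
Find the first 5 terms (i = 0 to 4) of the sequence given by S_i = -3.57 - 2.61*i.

This is an arithmetic sequence.
i=0: S_0 = -3.57 + -2.61*0 = -3.57
i=1: S_1 = -3.57 + -2.61*1 = -6.18
i=2: S_2 = -3.57 + -2.61*2 = -8.79
i=3: S_3 = -3.57 + -2.61*3 = -11.4
i=4: S_4 = -3.57 + -2.61*4 = -14.01
The first 5 terms are: [-3.57, -6.18, -8.79, -11.4, -14.01]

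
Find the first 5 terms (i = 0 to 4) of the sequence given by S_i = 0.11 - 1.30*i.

This is an arithmetic sequence.
i=0: S_0 = 0.11 + -1.3*0 = 0.11
i=1: S_1 = 0.11 + -1.3*1 = -1.19
i=2: S_2 = 0.11 + -1.3*2 = -2.49
i=3: S_3 = 0.11 + -1.3*3 = -3.79
i=4: S_4 = 0.11 + -1.3*4 = -5.09
The first 5 terms are: [0.11, -1.19, -2.49, -3.79, -5.09]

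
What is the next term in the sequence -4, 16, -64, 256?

Ratios: 16 / -4 = -4.0
This is a geometric sequence with common ratio r = -4.
Next term = 256 * -4 = -1024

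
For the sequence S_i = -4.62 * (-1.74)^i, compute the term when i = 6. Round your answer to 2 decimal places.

S_6 = -4.62 * (-1.74)^6 ≈ -4.62 * 27.7521 ≈ -128.21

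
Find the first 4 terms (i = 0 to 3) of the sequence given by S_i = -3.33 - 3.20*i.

This is an arithmetic sequence.
i=0: S_0 = -3.33 + -3.2*0 = -3.33
i=1: S_1 = -3.33 + -3.2*1 = -6.53
i=2: S_2 = -3.33 + -3.2*2 = -9.73
i=3: S_3 = -3.33 + -3.2*3 = -12.93
The first 4 terms are: [-3.33, -6.53, -9.73, -12.93]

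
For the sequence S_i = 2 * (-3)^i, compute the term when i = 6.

S_6 = 2 * (-3)^6 = 2 * 729 = 1458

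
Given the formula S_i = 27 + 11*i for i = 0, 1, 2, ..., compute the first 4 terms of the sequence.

This is an arithmetic sequence.
i=0: S_0 = 27 + 11*0 = 27
i=1: S_1 = 27 + 11*1 = 38
i=2: S_2 = 27 + 11*2 = 49
i=3: S_3 = 27 + 11*3 = 60
The first 4 terms are: [27, 38, 49, 60]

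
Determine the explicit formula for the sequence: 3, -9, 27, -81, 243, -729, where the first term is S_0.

Check ratios: -9 / 3 = -3.0
Common ratio r = -3.
First term a = 3.
Formula: S_i = 3 * (-3)^i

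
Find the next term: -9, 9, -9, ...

Ratios: 9 / -9 = -1.0
This is a geometric sequence with common ratio r = -1.
Next term = -9 * -1 = 9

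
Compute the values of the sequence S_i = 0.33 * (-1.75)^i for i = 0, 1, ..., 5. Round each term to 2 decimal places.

This is a geometric sequence.
i=0: S_0 = 0.33 * (-1.75)^0 = 0.33
i=1: S_1 = 0.33 * (-1.75)^1 ≈ -0.58
i=2: S_2 = 0.33 * (-1.75)^2 ≈ 1.01
i=3: S_3 = 0.33 * (-1.75)^3 ≈ -1.77
i=4: S_4 = 0.33 * (-1.75)^4 ≈ 3.1
i=5: S_5 = 0.33 * (-1.75)^5 ≈ -5.42
The first 6 terms are: [0.33, -0.58, 1.01, -1.77, 3.1, -5.42]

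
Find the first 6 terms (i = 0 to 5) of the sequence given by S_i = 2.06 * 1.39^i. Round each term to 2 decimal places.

This is a geometric sequence.
i=0: S_0 = 2.06 * 1.39^0 = 2.06
i=1: S_1 = 2.06 * 1.39^1 ≈ 2.86
i=2: S_2 = 2.06 * 1.39^2 ≈ 3.98
i=3: S_3 = 2.06 * 1.39^3 ≈ 5.53
i=4: S_4 = 2.06 * 1.39^4 ≈ 7.69
i=5: S_5 = 2.06 * 1.39^5 ≈ 10.69
The first 6 terms are: [2.06, 2.86, 3.98, 5.53, 7.69, 10.69]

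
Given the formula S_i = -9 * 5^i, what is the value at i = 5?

S_5 = -9 * 5^5 = -9 * 3125 = -28125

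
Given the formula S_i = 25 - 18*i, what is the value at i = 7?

S_7 = 25 + -18*7 = 25 + -126 = -101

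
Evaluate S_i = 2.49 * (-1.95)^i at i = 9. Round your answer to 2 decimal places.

S_9 = 2.49 * (-1.95)^9 ≈ 2.49 * -407.6726 ≈ -1015.1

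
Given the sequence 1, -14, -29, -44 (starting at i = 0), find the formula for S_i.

Check differences: -14 - 1 = -15
-29 - -14 = -15
Common difference d = -15.
First term a = 1.
Formula: S_i = 1 - 15*i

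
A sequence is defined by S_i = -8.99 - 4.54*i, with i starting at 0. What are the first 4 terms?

This is an arithmetic sequence.
i=0: S_0 = -8.99 + -4.54*0 = -8.99
i=1: S_1 = -8.99 + -4.54*1 = -13.53
i=2: S_2 = -8.99 + -4.54*2 = -18.07
i=3: S_3 = -8.99 + -4.54*3 = -22.61
The first 4 terms are: [-8.99, -13.53, -18.07, -22.61]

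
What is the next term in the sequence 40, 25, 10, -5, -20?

Differences: 25 - 40 = -15
This is an arithmetic sequence with common difference d = -15.
Next term = -20 + -15 = -35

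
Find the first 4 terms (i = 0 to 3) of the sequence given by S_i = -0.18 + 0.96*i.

This is an arithmetic sequence.
i=0: S_0 = -0.18 + 0.96*0 = -0.18
i=1: S_1 = -0.18 + 0.96*1 = 0.78
i=2: S_2 = -0.18 + 0.96*2 = 1.74
i=3: S_3 = -0.18 + 0.96*3 = 2.7
The first 4 terms are: [-0.18, 0.78, 1.74, 2.7]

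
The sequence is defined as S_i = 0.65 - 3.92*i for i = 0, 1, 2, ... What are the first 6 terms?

This is an arithmetic sequence.
i=0: S_0 = 0.65 + -3.92*0 = 0.65
i=1: S_1 = 0.65 + -3.92*1 = -3.27
i=2: S_2 = 0.65 + -3.92*2 = -7.19
i=3: S_3 = 0.65 + -3.92*3 = -11.11
i=4: S_4 = 0.65 + -3.92*4 = -15.03
i=5: S_5 = 0.65 + -3.92*5 = -18.95
The first 6 terms are: [0.65, -3.27, -7.19, -11.11, -15.03, -18.95]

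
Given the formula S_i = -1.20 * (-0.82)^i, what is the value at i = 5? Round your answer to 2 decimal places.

S_5 = -1.2 * (-0.82)^5 ≈ -1.2 * -0.3707 ≈ 0.44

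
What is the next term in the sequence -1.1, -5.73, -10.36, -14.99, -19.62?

Differences: -5.73 - -1.1 = -4.63
This is an arithmetic sequence with common difference d = -4.63.
Next term = -19.62 + -4.63 = -24.25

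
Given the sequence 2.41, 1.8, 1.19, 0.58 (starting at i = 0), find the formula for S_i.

Check differences: 1.8 - 2.41 = -0.61
1.19 - 1.8 = -0.61
Common difference d = -0.61.
First term a = 2.41.
Formula: S_i = 2.41 - 0.61*i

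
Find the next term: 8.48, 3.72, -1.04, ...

Differences: 3.72 - 8.48 = -4.76
This is an arithmetic sequence with common difference d = -4.76.
Next term = -1.04 + -4.76 = -5.8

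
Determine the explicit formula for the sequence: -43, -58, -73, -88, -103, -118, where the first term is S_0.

Check differences: -58 - -43 = -15
-73 - -58 = -15
Common difference d = -15.
First term a = -43.
Formula: S_i = -43 - 15*i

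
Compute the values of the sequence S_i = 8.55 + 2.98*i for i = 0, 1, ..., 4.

This is an arithmetic sequence.
i=0: S_0 = 8.55 + 2.98*0 = 8.55
i=1: S_1 = 8.55 + 2.98*1 = 11.53
i=2: S_2 = 8.55 + 2.98*2 = 14.51
i=3: S_3 = 8.55 + 2.98*3 = 17.49
i=4: S_4 = 8.55 + 2.98*4 = 20.47
The first 5 terms are: [8.55, 11.53, 14.51, 17.49, 20.47]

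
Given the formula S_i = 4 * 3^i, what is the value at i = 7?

S_7 = 4 * 3^7 = 4 * 2187 = 8748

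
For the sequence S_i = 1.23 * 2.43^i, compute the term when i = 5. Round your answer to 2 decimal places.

S_5 = 1.23 * 2.43^5 ≈ 1.23 * 84.7289 ≈ 104.22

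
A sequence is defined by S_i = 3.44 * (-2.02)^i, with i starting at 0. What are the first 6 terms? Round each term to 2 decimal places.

This is a geometric sequence.
i=0: S_0 = 3.44 * (-2.02)^0 = 3.44
i=1: S_1 = 3.44 * (-2.02)^1 ≈ -6.95
i=2: S_2 = 3.44 * (-2.02)^2 ≈ 14.04
i=3: S_3 = 3.44 * (-2.02)^3 ≈ -28.35
i=4: S_4 = 3.44 * (-2.02)^4 ≈ 57.27
i=5: S_5 = 3.44 * (-2.02)^5 ≈ -115.7
The first 6 terms are: [3.44, -6.95, 14.04, -28.35, 57.27, -115.7]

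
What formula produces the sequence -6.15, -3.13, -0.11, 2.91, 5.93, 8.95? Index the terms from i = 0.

Check differences: -3.13 - -6.15 = 3.02
-0.11 - -3.13 = 3.02
Common difference d = 3.02.
First term a = -6.15.
Formula: S_i = -6.15 + 3.02*i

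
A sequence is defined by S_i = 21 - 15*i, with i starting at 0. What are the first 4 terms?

This is an arithmetic sequence.
i=0: S_0 = 21 + -15*0 = 21
i=1: S_1 = 21 + -15*1 = 6
i=2: S_2 = 21 + -15*2 = -9
i=3: S_3 = 21 + -15*3 = -24
The first 4 terms are: [21, 6, -9, -24]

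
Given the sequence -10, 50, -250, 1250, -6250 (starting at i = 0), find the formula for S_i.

Check ratios: 50 / -10 = -5.0
Common ratio r = -5.
First term a = -10.
Formula: S_i = -10 * (-5)^i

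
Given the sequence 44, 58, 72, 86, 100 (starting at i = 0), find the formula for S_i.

Check differences: 58 - 44 = 14
72 - 58 = 14
Common difference d = 14.
First term a = 44.
Formula: S_i = 44 + 14*i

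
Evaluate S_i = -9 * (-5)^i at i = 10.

S_10 = -9 * (-5)^10 = -9 * 9765625 = -87890625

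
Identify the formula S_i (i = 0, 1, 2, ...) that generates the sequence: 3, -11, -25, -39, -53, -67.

Check differences: -11 - 3 = -14
-25 - -11 = -14
Common difference d = -14.
First term a = 3.
Formula: S_i = 3 - 14*i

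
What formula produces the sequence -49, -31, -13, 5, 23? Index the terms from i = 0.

Check differences: -31 - -49 = 18
-13 - -31 = 18
Common difference d = 18.
First term a = -49.
Formula: S_i = -49 + 18*i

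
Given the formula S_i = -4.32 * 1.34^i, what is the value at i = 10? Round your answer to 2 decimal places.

S_10 = -4.32 * 1.34^10 ≈ -4.32 * 18.6659 ≈ -80.64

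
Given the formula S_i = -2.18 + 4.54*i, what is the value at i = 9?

S_9 = -2.18 + 4.54*9 = -2.18 + 40.86 = 38.68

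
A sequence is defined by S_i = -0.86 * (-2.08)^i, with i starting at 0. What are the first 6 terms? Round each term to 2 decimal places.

This is a geometric sequence.
i=0: S_0 = -0.86 * (-2.08)^0 = -0.86
i=1: S_1 = -0.86 * (-2.08)^1 ≈ 1.79
i=2: S_2 = -0.86 * (-2.08)^2 ≈ -3.72
i=3: S_3 = -0.86 * (-2.08)^3 ≈ 7.74
i=4: S_4 = -0.86 * (-2.08)^4 ≈ -16.1
i=5: S_5 = -0.86 * (-2.08)^5 ≈ 33.48
The first 6 terms are: [-0.86, 1.79, -3.72, 7.74, -16.1, 33.48]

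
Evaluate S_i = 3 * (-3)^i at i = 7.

S_7 = 3 * (-3)^7 = 3 * -2187 = -6561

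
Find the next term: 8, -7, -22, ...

Differences: -7 - 8 = -15
This is an arithmetic sequence with common difference d = -15.
Next term = -22 + -15 = -37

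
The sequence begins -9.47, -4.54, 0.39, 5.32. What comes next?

Differences: -4.54 - -9.47 = 4.93
This is an arithmetic sequence with common difference d = 4.93.
Next term = 5.32 + 4.93 = 10.25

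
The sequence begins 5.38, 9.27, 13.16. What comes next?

Differences: 9.27 - 5.38 = 3.89
This is an arithmetic sequence with common difference d = 3.89.
Next term = 13.16 + 3.89 = 17.05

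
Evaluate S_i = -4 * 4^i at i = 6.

S_6 = -4 * 4^6 = -4 * 4096 = -16384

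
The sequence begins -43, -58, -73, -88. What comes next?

Differences: -58 - -43 = -15
This is an arithmetic sequence with common difference d = -15.
Next term = -88 + -15 = -103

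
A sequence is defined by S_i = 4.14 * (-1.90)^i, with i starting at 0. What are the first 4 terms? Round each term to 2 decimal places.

This is a geometric sequence.
i=0: S_0 = 4.14 * (-1.9)^0 = 4.14
i=1: S_1 = 4.14 * (-1.9)^1 ≈ -7.87
i=2: S_2 = 4.14 * (-1.9)^2 ≈ 14.95
i=3: S_3 = 4.14 * (-1.9)^3 ≈ -28.4
The first 4 terms are: [4.14, -7.87, 14.95, -28.4]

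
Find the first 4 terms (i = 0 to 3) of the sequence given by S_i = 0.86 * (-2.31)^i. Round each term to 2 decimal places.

This is a geometric sequence.
i=0: S_0 = 0.86 * (-2.31)^0 = 0.86
i=1: S_1 = 0.86 * (-2.31)^1 ≈ -1.99
i=2: S_2 = 0.86 * (-2.31)^2 ≈ 4.59
i=3: S_3 = 0.86 * (-2.31)^3 ≈ -10.6
The first 4 terms are: [0.86, -1.99, 4.59, -10.6]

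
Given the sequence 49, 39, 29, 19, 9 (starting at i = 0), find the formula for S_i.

Check differences: 39 - 49 = -10
29 - 39 = -10
Common difference d = -10.
First term a = 49.
Formula: S_i = 49 - 10*i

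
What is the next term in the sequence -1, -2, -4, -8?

Ratios: -2 / -1 = 2.0
This is a geometric sequence with common ratio r = 2.
Next term = -8 * 2 = -16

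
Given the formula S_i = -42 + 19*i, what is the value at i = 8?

S_8 = -42 + 19*8 = -42 + 152 = 110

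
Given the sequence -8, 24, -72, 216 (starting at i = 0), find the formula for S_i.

Check ratios: 24 / -8 = -3.0
Common ratio r = -3.
First term a = -8.
Formula: S_i = -8 * (-3)^i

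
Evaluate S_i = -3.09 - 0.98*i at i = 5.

S_5 = -3.09 + -0.98*5 = -3.09 + -4.9 = -7.99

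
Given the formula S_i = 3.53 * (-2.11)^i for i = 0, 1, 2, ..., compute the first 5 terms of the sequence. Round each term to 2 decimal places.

This is a geometric sequence.
i=0: S_0 = 3.53 * (-2.11)^0 = 3.53
i=1: S_1 = 3.53 * (-2.11)^1 ≈ -7.45
i=2: S_2 = 3.53 * (-2.11)^2 ≈ 15.72
i=3: S_3 = 3.53 * (-2.11)^3 ≈ -33.16
i=4: S_4 = 3.53 * (-2.11)^4 ≈ 69.97
The first 5 terms are: [3.53, -7.45, 15.72, -33.16, 69.97]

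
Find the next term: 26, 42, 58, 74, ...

Differences: 42 - 26 = 16
This is an arithmetic sequence with common difference d = 16.
Next term = 74 + 16 = 90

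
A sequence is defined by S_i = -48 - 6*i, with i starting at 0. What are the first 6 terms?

This is an arithmetic sequence.
i=0: S_0 = -48 + -6*0 = -48
i=1: S_1 = -48 + -6*1 = -54
i=2: S_2 = -48 + -6*2 = -60
i=3: S_3 = -48 + -6*3 = -66
i=4: S_4 = -48 + -6*4 = -72
i=5: S_5 = -48 + -6*5 = -78
The first 6 terms are: [-48, -54, -60, -66, -72, -78]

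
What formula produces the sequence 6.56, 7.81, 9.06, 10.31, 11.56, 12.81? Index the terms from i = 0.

Check differences: 7.81 - 6.56 = 1.25
9.06 - 7.81 = 1.25
Common difference d = 1.25.
First term a = 6.56.
Formula: S_i = 6.56 + 1.25*i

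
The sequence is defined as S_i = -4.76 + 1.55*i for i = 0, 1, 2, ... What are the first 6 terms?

This is an arithmetic sequence.
i=0: S_0 = -4.76 + 1.55*0 = -4.76
i=1: S_1 = -4.76 + 1.55*1 = -3.21
i=2: S_2 = -4.76 + 1.55*2 = -1.66
i=3: S_3 = -4.76 + 1.55*3 = -0.11
i=4: S_4 = -4.76 + 1.55*4 = 1.44
i=5: S_5 = -4.76 + 1.55*5 = 2.99
The first 6 terms are: [-4.76, -3.21, -1.66, -0.11, 1.44, 2.99]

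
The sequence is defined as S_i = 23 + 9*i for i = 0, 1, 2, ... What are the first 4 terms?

This is an arithmetic sequence.
i=0: S_0 = 23 + 9*0 = 23
i=1: S_1 = 23 + 9*1 = 32
i=2: S_2 = 23 + 9*2 = 41
i=3: S_3 = 23 + 9*3 = 50
The first 4 terms are: [23, 32, 41, 50]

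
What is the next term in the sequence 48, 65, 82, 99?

Differences: 65 - 48 = 17
This is an arithmetic sequence with common difference d = 17.
Next term = 99 + 17 = 116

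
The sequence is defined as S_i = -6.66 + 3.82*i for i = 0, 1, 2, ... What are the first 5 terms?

This is an arithmetic sequence.
i=0: S_0 = -6.66 + 3.82*0 = -6.66
i=1: S_1 = -6.66 + 3.82*1 = -2.84
i=2: S_2 = -6.66 + 3.82*2 = 0.98
i=3: S_3 = -6.66 + 3.82*3 = 4.8
i=4: S_4 = -6.66 + 3.82*4 = 8.62
The first 5 terms are: [-6.66, -2.84, 0.98, 4.8, 8.62]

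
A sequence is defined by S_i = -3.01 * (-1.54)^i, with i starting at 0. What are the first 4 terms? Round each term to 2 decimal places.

This is a geometric sequence.
i=0: S_0 = -3.01 * (-1.54)^0 = -3.01
i=1: S_1 = -3.01 * (-1.54)^1 ≈ 4.64
i=2: S_2 = -3.01 * (-1.54)^2 ≈ -7.14
i=3: S_3 = -3.01 * (-1.54)^3 ≈ 10.99
The first 4 terms are: [-3.01, 4.64, -7.14, 10.99]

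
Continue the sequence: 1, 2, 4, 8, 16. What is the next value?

Ratios: 2 / 1 = 2.0
This is a geometric sequence with common ratio r = 2.
Next term = 16 * 2 = 32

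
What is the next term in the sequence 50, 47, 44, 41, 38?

Differences: 47 - 50 = -3
This is an arithmetic sequence with common difference d = -3.
Next term = 38 + -3 = 35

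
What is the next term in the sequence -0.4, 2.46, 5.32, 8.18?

Differences: 2.46 - -0.4 = 2.86
This is an arithmetic sequence with common difference d = 2.86.
Next term = 8.18 + 2.86 = 11.04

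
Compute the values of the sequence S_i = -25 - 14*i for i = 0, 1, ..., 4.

This is an arithmetic sequence.
i=0: S_0 = -25 + -14*0 = -25
i=1: S_1 = -25 + -14*1 = -39
i=2: S_2 = -25 + -14*2 = -53
i=3: S_3 = -25 + -14*3 = -67
i=4: S_4 = -25 + -14*4 = -81
The first 5 terms are: [-25, -39, -53, -67, -81]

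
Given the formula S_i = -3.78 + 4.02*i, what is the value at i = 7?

S_7 = -3.78 + 4.02*7 = -3.78 + 28.14 = 24.36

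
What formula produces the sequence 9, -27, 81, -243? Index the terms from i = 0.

Check ratios: -27 / 9 = -3.0
Common ratio r = -3.
First term a = 9.
Formula: S_i = 9 * (-3)^i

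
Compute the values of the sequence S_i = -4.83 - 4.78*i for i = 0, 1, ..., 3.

This is an arithmetic sequence.
i=0: S_0 = -4.83 + -4.78*0 = -4.83
i=1: S_1 = -4.83 + -4.78*1 = -9.61
i=2: S_2 = -4.83 + -4.78*2 = -14.39
i=3: S_3 = -4.83 + -4.78*3 = -19.17
The first 4 terms are: [-4.83, -9.61, -14.39, -19.17]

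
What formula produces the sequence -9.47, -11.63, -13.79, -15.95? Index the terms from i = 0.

Check differences: -11.63 - -9.47 = -2.16
-13.79 - -11.63 = -2.16
Common difference d = -2.16.
First term a = -9.47.
Formula: S_i = -9.47 - 2.16*i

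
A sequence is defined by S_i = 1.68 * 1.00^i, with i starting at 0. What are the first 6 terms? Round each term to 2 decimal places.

This is a geometric sequence.
i=0: S_0 = 1.68 * 1.0^0 = 1.68
i=1: S_1 = 1.68 * 1.0^1 = 1.68
i=2: S_2 = 1.68 * 1.0^2 = 1.68
i=3: S_3 = 1.68 * 1.0^3 = 1.68
i=4: S_4 = 1.68 * 1.0^4 = 1.68
i=5: S_5 = 1.68 * 1.0^5 = 1.68
The first 6 terms are: [1.68, 1.68, 1.68, 1.68, 1.68, 1.68]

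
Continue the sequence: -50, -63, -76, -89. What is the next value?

Differences: -63 - -50 = -13
This is an arithmetic sequence with common difference d = -13.
Next term = -89 + -13 = -102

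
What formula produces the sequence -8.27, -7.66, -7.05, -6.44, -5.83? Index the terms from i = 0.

Check differences: -7.66 - -8.27 = 0.61
-7.05 - -7.66 = 0.61
Common difference d = 0.61.
First term a = -8.27.
Formula: S_i = -8.27 + 0.61*i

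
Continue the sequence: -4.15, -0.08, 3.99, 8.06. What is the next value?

Differences: -0.08 - -4.15 = 4.07
This is an arithmetic sequence with common difference d = 4.07.
Next term = 8.06 + 4.07 = 12.13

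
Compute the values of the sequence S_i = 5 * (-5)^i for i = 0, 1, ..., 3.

This is a geometric sequence.
i=0: S_0 = 5 * (-5)^0 = 5
i=1: S_1 = 5 * (-5)^1 = -25
i=2: S_2 = 5 * (-5)^2 = 125
i=3: S_3 = 5 * (-5)^3 = -625
The first 4 terms are: [5, -25, 125, -625]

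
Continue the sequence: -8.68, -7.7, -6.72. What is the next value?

Differences: -7.7 - -8.68 = 0.98
This is an arithmetic sequence with common difference d = 0.98.
Next term = -6.72 + 0.98 = -5.74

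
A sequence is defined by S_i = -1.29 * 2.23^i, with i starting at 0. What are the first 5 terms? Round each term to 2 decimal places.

This is a geometric sequence.
i=0: S_0 = -1.29 * 2.23^0 = -1.29
i=1: S_1 = -1.29 * 2.23^1 ≈ -2.88
i=2: S_2 = -1.29 * 2.23^2 ≈ -6.42
i=3: S_3 = -1.29 * 2.23^3 ≈ -14.31
i=4: S_4 = -1.29 * 2.23^4 ≈ -31.9
The first 5 terms are: [-1.29, -2.88, -6.42, -14.31, -31.9]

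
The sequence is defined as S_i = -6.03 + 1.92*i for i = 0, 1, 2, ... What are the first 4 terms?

This is an arithmetic sequence.
i=0: S_0 = -6.03 + 1.92*0 = -6.03
i=1: S_1 = -6.03 + 1.92*1 = -4.11
i=2: S_2 = -6.03 + 1.92*2 = -2.19
i=3: S_3 = -6.03 + 1.92*3 = -0.27
The first 4 terms are: [-6.03, -4.11, -2.19, -0.27]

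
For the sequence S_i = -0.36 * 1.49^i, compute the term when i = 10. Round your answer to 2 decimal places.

S_10 = -0.36 * 1.49^10 ≈ -0.36 * 53.934 ≈ -19.42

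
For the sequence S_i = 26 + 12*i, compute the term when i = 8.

S_8 = 26 + 12*8 = 26 + 96 = 122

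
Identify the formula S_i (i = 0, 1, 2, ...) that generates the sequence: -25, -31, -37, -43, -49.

Check differences: -31 - -25 = -6
-37 - -31 = -6
Common difference d = -6.
First term a = -25.
Formula: S_i = -25 - 6*i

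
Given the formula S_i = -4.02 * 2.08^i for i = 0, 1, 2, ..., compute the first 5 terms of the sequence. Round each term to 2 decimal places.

This is a geometric sequence.
i=0: S_0 = -4.02 * 2.08^0 = -4.02
i=1: S_1 = -4.02 * 2.08^1 ≈ -8.36
i=2: S_2 = -4.02 * 2.08^2 ≈ -17.39
i=3: S_3 = -4.02 * 2.08^3 ≈ -36.18
i=4: S_4 = -4.02 * 2.08^4 ≈ -75.25
The first 5 terms are: [-4.02, -8.36, -17.39, -36.18, -75.25]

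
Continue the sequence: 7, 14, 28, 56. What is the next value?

Ratios: 14 / 7 = 2.0
This is a geometric sequence with common ratio r = 2.
Next term = 56 * 2 = 112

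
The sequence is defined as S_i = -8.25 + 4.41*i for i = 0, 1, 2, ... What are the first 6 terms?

This is an arithmetic sequence.
i=0: S_0 = -8.25 + 4.41*0 = -8.25
i=1: S_1 = -8.25 + 4.41*1 = -3.84
i=2: S_2 = -8.25 + 4.41*2 = 0.57
i=3: S_3 = -8.25 + 4.41*3 = 4.98
i=4: S_4 = -8.25 + 4.41*4 = 9.39
i=5: S_5 = -8.25 + 4.41*5 = 13.8
The first 6 terms are: [-8.25, -3.84, 0.57, 4.98, 9.39, 13.8]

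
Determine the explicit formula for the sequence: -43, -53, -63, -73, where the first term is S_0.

Check differences: -53 - -43 = -10
-63 - -53 = -10
Common difference d = -10.
First term a = -43.
Formula: S_i = -43 - 10*i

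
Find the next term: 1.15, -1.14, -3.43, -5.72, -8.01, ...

Differences: -1.14 - 1.15 = -2.29
This is an arithmetic sequence with common difference d = -2.29.
Next term = -8.01 + -2.29 = -10.3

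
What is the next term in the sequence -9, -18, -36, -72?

Ratios: -18 / -9 = 2.0
This is a geometric sequence with common ratio r = 2.
Next term = -72 * 2 = -144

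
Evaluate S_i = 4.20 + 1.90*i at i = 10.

S_10 = 4.2 + 1.9*10 = 4.2 + 19.0 = 23.2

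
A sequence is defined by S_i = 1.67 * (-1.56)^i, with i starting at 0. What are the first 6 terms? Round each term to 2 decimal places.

This is a geometric sequence.
i=0: S_0 = 1.67 * (-1.56)^0 = 1.67
i=1: S_1 = 1.67 * (-1.56)^1 ≈ -2.61
i=2: S_2 = 1.67 * (-1.56)^2 ≈ 4.06
i=3: S_3 = 1.67 * (-1.56)^3 ≈ -6.34
i=4: S_4 = 1.67 * (-1.56)^4 ≈ 9.89
i=5: S_5 = 1.67 * (-1.56)^5 ≈ -15.43
The first 6 terms are: [1.67, -2.61, 4.06, -6.34, 9.89, -15.43]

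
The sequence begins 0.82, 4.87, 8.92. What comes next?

Differences: 4.87 - 0.82 = 4.05
This is an arithmetic sequence with common difference d = 4.05.
Next term = 8.92 + 4.05 = 12.97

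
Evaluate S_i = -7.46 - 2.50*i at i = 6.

S_6 = -7.46 + -2.5*6 = -7.46 + -15.0 = -22.46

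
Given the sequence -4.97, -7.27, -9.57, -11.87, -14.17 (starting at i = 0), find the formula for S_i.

Check differences: -7.27 - -4.97 = -2.3
-9.57 - -7.27 = -2.3
Common difference d = -2.3.
First term a = -4.97.
Formula: S_i = -4.97 - 2.30*i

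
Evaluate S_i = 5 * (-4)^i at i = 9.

S_9 = 5 * (-4)^9 = 5 * -262144 = -1310720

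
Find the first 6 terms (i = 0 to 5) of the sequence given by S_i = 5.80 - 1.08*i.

This is an arithmetic sequence.
i=0: S_0 = 5.8 + -1.08*0 = 5.8
i=1: S_1 = 5.8 + -1.08*1 = 4.72
i=2: S_2 = 5.8 + -1.08*2 = 3.64
i=3: S_3 = 5.8 + -1.08*3 = 2.56
i=4: S_4 = 5.8 + -1.08*4 = 1.48
i=5: S_5 = 5.8 + -1.08*5 = 0.4
The first 6 terms are: [5.8, 4.72, 3.64, 2.56, 1.48, 0.4]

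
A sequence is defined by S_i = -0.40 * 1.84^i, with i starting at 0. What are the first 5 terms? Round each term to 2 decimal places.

This is a geometric sequence.
i=0: S_0 = -0.4 * 1.84^0 = -0.4
i=1: S_1 = -0.4 * 1.84^1 ≈ -0.74
i=2: S_2 = -0.4 * 1.84^2 ≈ -1.35
i=3: S_3 = -0.4 * 1.84^3 ≈ -2.49
i=4: S_4 = -0.4 * 1.84^4 ≈ -4.58
The first 5 terms are: [-0.4, -0.74, -1.35, -2.49, -4.58]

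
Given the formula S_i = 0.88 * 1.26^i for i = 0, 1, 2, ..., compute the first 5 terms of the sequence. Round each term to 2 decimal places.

This is a geometric sequence.
i=0: S_0 = 0.88 * 1.26^0 = 0.88
i=1: S_1 = 0.88 * 1.26^1 ≈ 1.11
i=2: S_2 = 0.88 * 1.26^2 ≈ 1.4
i=3: S_3 = 0.88 * 1.26^3 ≈ 1.76
i=4: S_4 = 0.88 * 1.26^4 ≈ 2.22
The first 5 terms are: [0.88, 1.11, 1.4, 1.76, 2.22]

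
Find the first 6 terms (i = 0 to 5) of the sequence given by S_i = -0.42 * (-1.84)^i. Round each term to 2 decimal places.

This is a geometric sequence.
i=0: S_0 = -0.42 * (-1.84)^0 = -0.42
i=1: S_1 = -0.42 * (-1.84)^1 ≈ 0.77
i=2: S_2 = -0.42 * (-1.84)^2 ≈ -1.42
i=3: S_3 = -0.42 * (-1.84)^3 ≈ 2.62
i=4: S_4 = -0.42 * (-1.84)^4 ≈ -4.81
i=5: S_5 = -0.42 * (-1.84)^5 ≈ 8.86
The first 6 terms are: [-0.42, 0.77, -1.42, 2.62, -4.81, 8.86]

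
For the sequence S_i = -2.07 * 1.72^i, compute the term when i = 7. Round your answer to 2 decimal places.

S_7 = -2.07 * 1.72^7 ≈ -2.07 * 44.5348 ≈ -92.19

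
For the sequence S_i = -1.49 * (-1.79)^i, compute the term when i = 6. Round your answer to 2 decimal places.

S_6 = -1.49 * (-1.79)^6 ≈ -1.49 * 32.8941 ≈ -49.01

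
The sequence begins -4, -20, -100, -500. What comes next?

Ratios: -20 / -4 = 5.0
This is a geometric sequence with common ratio r = 5.
Next term = -500 * 5 = -2500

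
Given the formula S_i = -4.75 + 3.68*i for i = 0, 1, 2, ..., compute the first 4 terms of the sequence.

This is an arithmetic sequence.
i=0: S_0 = -4.75 + 3.68*0 = -4.75
i=1: S_1 = -4.75 + 3.68*1 = -1.07
i=2: S_2 = -4.75 + 3.68*2 = 2.61
i=3: S_3 = -4.75 + 3.68*3 = 6.29
The first 4 terms are: [-4.75, -1.07, 2.61, 6.29]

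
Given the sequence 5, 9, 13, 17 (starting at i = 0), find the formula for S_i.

Check differences: 9 - 5 = 4
13 - 9 = 4
Common difference d = 4.
First term a = 5.
Formula: S_i = 5 + 4*i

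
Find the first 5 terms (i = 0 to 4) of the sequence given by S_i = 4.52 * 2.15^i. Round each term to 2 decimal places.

This is a geometric sequence.
i=0: S_0 = 4.52 * 2.15^0 = 4.52
i=1: S_1 = 4.52 * 2.15^1 ≈ 9.72
i=2: S_2 = 4.52 * 2.15^2 ≈ 20.89
i=3: S_3 = 4.52 * 2.15^3 ≈ 44.92
i=4: S_4 = 4.52 * 2.15^4 ≈ 96.58
The first 5 terms are: [4.52, 9.72, 20.89, 44.92, 96.58]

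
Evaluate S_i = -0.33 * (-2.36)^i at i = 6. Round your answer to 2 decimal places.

S_6 = -0.33 * (-2.36)^6 ≈ -0.33 * 172.7715 ≈ -57.01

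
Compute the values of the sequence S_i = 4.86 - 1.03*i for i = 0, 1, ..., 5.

This is an arithmetic sequence.
i=0: S_0 = 4.86 + -1.03*0 = 4.86
i=1: S_1 = 4.86 + -1.03*1 = 3.83
i=2: S_2 = 4.86 + -1.03*2 = 2.8
i=3: S_3 = 4.86 + -1.03*3 = 1.77
i=4: S_4 = 4.86 + -1.03*4 = 0.74
i=5: S_5 = 4.86 + -1.03*5 = -0.29
The first 6 terms are: [4.86, 3.83, 2.8, 1.77, 0.74, -0.29]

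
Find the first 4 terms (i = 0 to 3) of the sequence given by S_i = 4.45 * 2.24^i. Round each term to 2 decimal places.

This is a geometric sequence.
i=0: S_0 = 4.45 * 2.24^0 = 4.45
i=1: S_1 = 4.45 * 2.24^1 ≈ 9.97
i=2: S_2 = 4.45 * 2.24^2 ≈ 22.33
i=3: S_3 = 4.45 * 2.24^3 ≈ 50.02
The first 4 terms are: [4.45, 9.97, 22.33, 50.02]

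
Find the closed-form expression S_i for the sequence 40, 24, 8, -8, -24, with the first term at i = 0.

Check differences: 24 - 40 = -16
8 - 24 = -16
Common difference d = -16.
First term a = 40.
Formula: S_i = 40 - 16*i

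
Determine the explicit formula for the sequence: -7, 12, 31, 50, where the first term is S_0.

Check differences: 12 - -7 = 19
31 - 12 = 19
Common difference d = 19.
First term a = -7.
Formula: S_i = -7 + 19*i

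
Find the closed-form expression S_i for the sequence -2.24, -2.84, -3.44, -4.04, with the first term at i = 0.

Check differences: -2.84 - -2.24 = -0.6
-3.44 - -2.84 = -0.6
Common difference d = -0.6.
First term a = -2.24.
Formula: S_i = -2.24 - 0.60*i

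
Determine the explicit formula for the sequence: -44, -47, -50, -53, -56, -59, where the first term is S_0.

Check differences: -47 - -44 = -3
-50 - -47 = -3
Common difference d = -3.
First term a = -44.
Formula: S_i = -44 - 3*i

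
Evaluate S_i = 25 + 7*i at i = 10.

S_10 = 25 + 7*10 = 25 + 70 = 95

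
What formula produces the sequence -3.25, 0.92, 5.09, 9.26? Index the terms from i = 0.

Check differences: 0.92 - -3.25 = 4.17
5.09 - 0.92 = 4.17
Common difference d = 4.17.
First term a = -3.25.
Formula: S_i = -3.25 + 4.17*i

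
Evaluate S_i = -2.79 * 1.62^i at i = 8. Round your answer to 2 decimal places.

S_8 = -2.79 * 1.62^8 ≈ -2.79 * 47.4373 ≈ -132.35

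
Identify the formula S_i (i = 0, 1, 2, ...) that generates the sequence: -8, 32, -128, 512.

Check ratios: 32 / -8 = -4.0
Common ratio r = -4.
First term a = -8.
Formula: S_i = -8 * (-4)^i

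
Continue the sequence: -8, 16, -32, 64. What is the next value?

Ratios: 16 / -8 = -2.0
This is a geometric sequence with common ratio r = -2.
Next term = 64 * -2 = -128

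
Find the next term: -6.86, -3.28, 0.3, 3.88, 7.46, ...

Differences: -3.28 - -6.86 = 3.58
This is an arithmetic sequence with common difference d = 3.58.
Next term = 7.46 + 3.58 = 11.04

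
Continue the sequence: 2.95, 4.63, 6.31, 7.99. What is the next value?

Differences: 4.63 - 2.95 = 1.68
This is an arithmetic sequence with common difference d = 1.68.
Next term = 7.99 + 1.68 = 9.67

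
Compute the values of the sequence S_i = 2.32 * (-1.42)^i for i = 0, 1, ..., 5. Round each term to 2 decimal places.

This is a geometric sequence.
i=0: S_0 = 2.32 * (-1.42)^0 = 2.32
i=1: S_1 = 2.32 * (-1.42)^1 ≈ -3.29
i=2: S_2 = 2.32 * (-1.42)^2 ≈ 4.68
i=3: S_3 = 2.32 * (-1.42)^3 ≈ -6.64
i=4: S_4 = 2.32 * (-1.42)^4 ≈ 9.43
i=5: S_5 = 2.32 * (-1.42)^5 ≈ -13.39
The first 6 terms are: [2.32, -3.29, 4.68, -6.64, 9.43, -13.39]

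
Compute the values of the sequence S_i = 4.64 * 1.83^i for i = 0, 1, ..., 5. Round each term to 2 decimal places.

This is a geometric sequence.
i=0: S_0 = 4.64 * 1.83^0 = 4.64
i=1: S_1 = 4.64 * 1.83^1 ≈ 8.49
i=2: S_2 = 4.64 * 1.83^2 ≈ 15.54
i=3: S_3 = 4.64 * 1.83^3 ≈ 28.44
i=4: S_4 = 4.64 * 1.83^4 ≈ 52.04
i=5: S_5 = 4.64 * 1.83^5 ≈ 95.23
The first 6 terms are: [4.64, 8.49, 15.54, 28.44, 52.04, 95.23]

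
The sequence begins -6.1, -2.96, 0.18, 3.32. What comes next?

Differences: -2.96 - -6.1 = 3.14
This is an arithmetic sequence with common difference d = 3.14.
Next term = 3.32 + 3.14 = 6.46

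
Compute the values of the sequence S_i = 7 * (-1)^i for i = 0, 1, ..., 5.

This is a geometric sequence.
i=0: S_0 = 7 * (-1)^0 = 7
i=1: S_1 = 7 * (-1)^1 = -7
i=2: S_2 = 7 * (-1)^2 = 7
i=3: S_3 = 7 * (-1)^3 = -7
i=4: S_4 = 7 * (-1)^4 = 7
i=5: S_5 = 7 * (-1)^5 = -7
The first 6 terms are: [7, -7, 7, -7, 7, -7]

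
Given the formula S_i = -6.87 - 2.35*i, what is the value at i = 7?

S_7 = -6.87 + -2.35*7 = -6.87 + -16.45 = -23.32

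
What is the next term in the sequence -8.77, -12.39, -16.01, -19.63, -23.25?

Differences: -12.39 - -8.77 = -3.62
This is an arithmetic sequence with common difference d = -3.62.
Next term = -23.25 + -3.62 = -26.87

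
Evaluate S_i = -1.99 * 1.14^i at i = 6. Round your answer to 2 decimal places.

S_6 = -1.99 * 1.14^6 ≈ -1.99 * 2.195 ≈ -4.37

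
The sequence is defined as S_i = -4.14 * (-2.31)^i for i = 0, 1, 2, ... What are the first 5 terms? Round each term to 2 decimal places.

This is a geometric sequence.
i=0: S_0 = -4.14 * (-2.31)^0 = -4.14
i=1: S_1 = -4.14 * (-2.31)^1 ≈ 9.56
i=2: S_2 = -4.14 * (-2.31)^2 ≈ -22.09
i=3: S_3 = -4.14 * (-2.31)^3 ≈ 51.03
i=4: S_4 = -4.14 * (-2.31)^4 ≈ -117.88
The first 5 terms are: [-4.14, 9.56, -22.09, 51.03, -117.88]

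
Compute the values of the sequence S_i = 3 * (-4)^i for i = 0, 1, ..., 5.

This is a geometric sequence.
i=0: S_0 = 3 * (-4)^0 = 3
i=1: S_1 = 3 * (-4)^1 = -12
i=2: S_2 = 3 * (-4)^2 = 48
i=3: S_3 = 3 * (-4)^3 = -192
i=4: S_4 = 3 * (-4)^4 = 768
i=5: S_5 = 3 * (-4)^5 = -3072
The first 6 terms are: [3, -12, 48, -192, 768, -3072]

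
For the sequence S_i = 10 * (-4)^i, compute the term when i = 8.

S_8 = 10 * (-4)^8 = 10 * 65536 = 655360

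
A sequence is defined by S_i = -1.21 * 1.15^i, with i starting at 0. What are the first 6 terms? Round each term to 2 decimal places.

This is a geometric sequence.
i=0: S_0 = -1.21 * 1.15^0 = -1.21
i=1: S_1 = -1.21 * 1.15^1 ≈ -1.39
i=2: S_2 = -1.21 * 1.15^2 ≈ -1.6
i=3: S_3 = -1.21 * 1.15^3 ≈ -1.84
i=4: S_4 = -1.21 * 1.15^4 ≈ -2.12
i=5: S_5 = -1.21 * 1.15^5 ≈ -2.43
The first 6 terms are: [-1.21, -1.39, -1.6, -1.84, -2.12, -2.43]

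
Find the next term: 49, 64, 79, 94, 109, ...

Differences: 64 - 49 = 15
This is an arithmetic sequence with common difference d = 15.
Next term = 109 + 15 = 124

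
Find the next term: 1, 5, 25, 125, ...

Ratios: 5 / 1 = 5.0
This is a geometric sequence with common ratio r = 5.
Next term = 125 * 5 = 625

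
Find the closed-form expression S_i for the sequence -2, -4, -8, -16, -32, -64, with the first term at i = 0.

Check ratios: -4 / -2 = 2.0
Common ratio r = 2.
First term a = -2.
Formula: S_i = -2 * 2^i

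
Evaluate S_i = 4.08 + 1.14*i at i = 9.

S_9 = 4.08 + 1.14*9 = 4.08 + 10.26 = 14.34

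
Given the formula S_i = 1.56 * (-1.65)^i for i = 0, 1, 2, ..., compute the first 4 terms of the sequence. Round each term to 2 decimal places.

This is a geometric sequence.
i=0: S_0 = 1.56 * (-1.65)^0 = 1.56
i=1: S_1 = 1.56 * (-1.65)^1 ≈ -2.57
i=2: S_2 = 1.56 * (-1.65)^2 ≈ 4.25
i=3: S_3 = 1.56 * (-1.65)^3 ≈ -7.01
The first 4 terms are: [1.56, -2.57, 4.25, -7.01]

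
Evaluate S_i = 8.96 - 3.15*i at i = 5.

S_5 = 8.96 + -3.15*5 = 8.96 + -15.75 = -6.79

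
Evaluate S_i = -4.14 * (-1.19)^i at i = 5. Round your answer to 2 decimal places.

S_5 = -4.14 * (-1.19)^5 ≈ -4.14 * -2.3864 ≈ 9.88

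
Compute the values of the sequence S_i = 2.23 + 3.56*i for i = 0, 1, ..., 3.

This is an arithmetic sequence.
i=0: S_0 = 2.23 + 3.56*0 = 2.23
i=1: S_1 = 2.23 + 3.56*1 = 5.79
i=2: S_2 = 2.23 + 3.56*2 = 9.35
i=3: S_3 = 2.23 + 3.56*3 = 12.91
The first 4 terms are: [2.23, 5.79, 9.35, 12.91]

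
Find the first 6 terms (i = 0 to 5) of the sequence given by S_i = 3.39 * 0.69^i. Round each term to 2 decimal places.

This is a geometric sequence.
i=0: S_0 = 3.39 * 0.69^0 = 3.39
i=1: S_1 = 3.39 * 0.69^1 ≈ 2.34
i=2: S_2 = 3.39 * 0.69^2 ≈ 1.61
i=3: S_3 = 3.39 * 0.69^3 ≈ 1.11
i=4: S_4 = 3.39 * 0.69^4 ≈ 0.77
i=5: S_5 = 3.39 * 0.69^5 ≈ 0.53
The first 6 terms are: [3.39, 2.34, 1.61, 1.11, 0.77, 0.53]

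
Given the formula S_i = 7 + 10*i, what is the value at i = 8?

S_8 = 7 + 10*8 = 7 + 80 = 87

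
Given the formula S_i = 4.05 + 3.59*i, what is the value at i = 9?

S_9 = 4.05 + 3.59*9 = 4.05 + 32.31 = 36.36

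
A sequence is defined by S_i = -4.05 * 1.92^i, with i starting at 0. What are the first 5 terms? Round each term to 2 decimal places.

This is a geometric sequence.
i=0: S_0 = -4.05 * 1.92^0 = -4.05
i=1: S_1 = -4.05 * 1.92^1 ≈ -7.78
i=2: S_2 = -4.05 * 1.92^2 ≈ -14.93
i=3: S_3 = -4.05 * 1.92^3 ≈ -28.67
i=4: S_4 = -4.05 * 1.92^4 ≈ -55.04
The first 5 terms are: [-4.05, -7.78, -14.93, -28.67, -55.04]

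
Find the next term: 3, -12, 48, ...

Ratios: -12 / 3 = -4.0
This is a geometric sequence with common ratio r = -4.
Next term = 48 * -4 = -192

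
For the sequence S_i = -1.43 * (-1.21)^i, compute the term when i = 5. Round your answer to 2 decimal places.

S_5 = -1.43 * (-1.21)^5 ≈ -1.43 * -2.5937 ≈ 3.71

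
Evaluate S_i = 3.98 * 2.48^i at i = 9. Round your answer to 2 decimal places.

S_9 = 3.98 * 2.48^9 ≈ 3.98 * 3548.666 ≈ 14123.69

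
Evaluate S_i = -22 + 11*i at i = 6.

S_6 = -22 + 11*6 = -22 + 66 = 44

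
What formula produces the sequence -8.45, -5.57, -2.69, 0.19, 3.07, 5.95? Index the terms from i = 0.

Check differences: -5.57 - -8.45 = 2.88
-2.69 - -5.57 = 2.88
Common difference d = 2.88.
First term a = -8.45.
Formula: S_i = -8.45 + 2.88*i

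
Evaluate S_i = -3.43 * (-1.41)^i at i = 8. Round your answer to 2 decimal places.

S_8 = -3.43 * (-1.41)^8 ≈ -3.43 * 15.6226 ≈ -53.59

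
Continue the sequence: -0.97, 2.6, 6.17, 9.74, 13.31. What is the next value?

Differences: 2.6 - -0.97 = 3.57
This is an arithmetic sequence with common difference d = 3.57.
Next term = 13.31 + 3.57 = 16.88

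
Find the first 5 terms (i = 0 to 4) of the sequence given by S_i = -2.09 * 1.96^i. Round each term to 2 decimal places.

This is a geometric sequence.
i=0: S_0 = -2.09 * 1.96^0 = -2.09
i=1: S_1 = -2.09 * 1.96^1 ≈ -4.1
i=2: S_2 = -2.09 * 1.96^2 ≈ -8.03
i=3: S_3 = -2.09 * 1.96^3 ≈ -15.74
i=4: S_4 = -2.09 * 1.96^4 ≈ -30.84
The first 5 terms are: [-2.09, -4.1, -8.03, -15.74, -30.84]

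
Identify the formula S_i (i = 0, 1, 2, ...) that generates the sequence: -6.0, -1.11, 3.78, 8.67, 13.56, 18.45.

Check differences: -1.11 - -6.0 = 4.89
3.78 - -1.11 = 4.89
Common difference d = 4.89.
First term a = -6.0.
Formula: S_i = -6.00 + 4.89*i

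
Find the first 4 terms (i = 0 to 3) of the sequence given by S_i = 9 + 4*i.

This is an arithmetic sequence.
i=0: S_0 = 9 + 4*0 = 9
i=1: S_1 = 9 + 4*1 = 13
i=2: S_2 = 9 + 4*2 = 17
i=3: S_3 = 9 + 4*3 = 21
The first 4 terms are: [9, 13, 17, 21]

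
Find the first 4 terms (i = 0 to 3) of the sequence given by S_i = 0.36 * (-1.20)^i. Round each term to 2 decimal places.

This is a geometric sequence.
i=0: S_0 = 0.36 * (-1.2)^0 = 0.36
i=1: S_1 = 0.36 * (-1.2)^1 ≈ -0.43
i=2: S_2 = 0.36 * (-1.2)^2 ≈ 0.52
i=3: S_3 = 0.36 * (-1.2)^3 ≈ -0.62
The first 4 terms are: [0.36, -0.43, 0.52, -0.62]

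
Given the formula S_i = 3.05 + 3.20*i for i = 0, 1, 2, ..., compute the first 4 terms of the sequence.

This is an arithmetic sequence.
i=0: S_0 = 3.05 + 3.2*0 = 3.05
i=1: S_1 = 3.05 + 3.2*1 = 6.25
i=2: S_2 = 3.05 + 3.2*2 = 9.45
i=3: S_3 = 3.05 + 3.2*3 = 12.65
The first 4 terms are: [3.05, 6.25, 9.45, 12.65]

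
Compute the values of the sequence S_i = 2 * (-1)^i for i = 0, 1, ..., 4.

This is a geometric sequence.
i=0: S_0 = 2 * (-1)^0 = 2
i=1: S_1 = 2 * (-1)^1 = -2
i=2: S_2 = 2 * (-1)^2 = 2
i=3: S_3 = 2 * (-1)^3 = -2
i=4: S_4 = 2 * (-1)^4 = 2
The first 5 terms are: [2, -2, 2, -2, 2]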